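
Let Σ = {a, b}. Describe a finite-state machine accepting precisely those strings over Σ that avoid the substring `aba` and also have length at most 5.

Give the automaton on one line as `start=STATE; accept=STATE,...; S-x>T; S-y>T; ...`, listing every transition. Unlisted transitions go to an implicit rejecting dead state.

start=q0; accept=q0,q1,q2,q3,q4,q5,q6,q7,q9,q10,q11,q13,q14,q15,q17; q0-a>q1; q0-b>q2; q1-a>q3; q1-b>q4; q2-a>q3; q2-b>q5; q3-a>q6; q3-b>q7; q4-a>q8; q4-b>q9; q5-a>q6; q5-b>q9; q6-a>q10; q6-b>q11; q7-a>q12; q7-b>q13; q8-a>q12; q8-b>q12; q9-a>q10; q9-b>q13; q10-a>q14; q10-b>q15; q11-a>q16; q11-b>q17; q12-a>q16; q12-b>q16; q13-a>q14; q13-b>q17; q14-a>q18; q14-b>q19; q15-a>q20; q15-b>q21; q16-a>q20; q16-b>q20; q17-a>q18; q17-b>q21; q18-a>q18; q18-b>q19; q19-a>q20; q19-b>q21; q20-a>q20; q20-b>q20; q21-a>q18; q21-b>q21

Build one automaton per condition and run them in lockstep. The first has 4 states tracking partial matches of the forbidden pattern `aba`; the second has 7 states tracking the input length, saturating at 6. A product state is a pair (one from each), accepting exactly when both do.
          a    b  
>* q0     q1   q2 
 * q1     q3   q4 
 * q2     q3   q5 
 * q3     q6   q7 
 * q4     q8   q9 
 * q5     q6   q9 
 * q6    q10  q11 
 * q7    q12  q13 
   q8    q12  q12 
 * q9    q10  q13 
 * q10   q14  q15 
 * q11   q16  q17 
   q12   q16  q16 
 * q13   q14  q17 
 * q14   q18  q19 
 * q15   q20  q21 
   q16   q20  q20 
 * q17   q18  q21 
   q18   q18  q19 
   q19   q20  q21 
   q20   q20  q20 
   q21   q18  q21 
(> = start, * = accepting)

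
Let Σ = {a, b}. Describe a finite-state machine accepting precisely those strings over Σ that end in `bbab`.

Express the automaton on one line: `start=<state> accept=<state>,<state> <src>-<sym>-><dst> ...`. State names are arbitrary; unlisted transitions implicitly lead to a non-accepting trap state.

start=S0 accept=S4 S0-a->S0 S0-b->S1 S1-a->S0 S1-b->S2 S2-a->S3 S2-b->S2 S3-a->S0 S3-b->S4 S4-a->S0 S4-b->S2

Remember how much of `bbab` the current input suffix matches. State S0 means no match yet; S1 means the last symbol is `b`; S2 means the last 2 symbols are `bb`; S3 means the last 3 symbols are `bba`; S4 means the last 4 symbols are `bbab`. Only S4 accepts. On a mismatch, fall back to the longest proper suffix that is still a prefix of `bbab`.
A 5-state machine:
        a   b  
>  S0   S0  S1 
   S1   S0  S2 
   S2   S3  S2 
   S3   S0  S4 
 * S4   S0  S2 
(> = start, * = accepting)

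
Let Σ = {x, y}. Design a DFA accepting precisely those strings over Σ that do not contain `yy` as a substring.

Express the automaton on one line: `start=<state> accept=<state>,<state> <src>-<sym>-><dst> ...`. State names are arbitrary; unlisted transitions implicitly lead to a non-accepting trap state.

This is the complement of 'contains `yy`'. Use the same substring-matching states — q0 through q2 holding how much of `yy` has just been matched — but flip the accepting set: everything except the trap q2 accepts.
A 3-state machine:
        x   y  
>* q0   q0  q1 
 * q1   q0  q2 
   q2   q2  q2 
(> = start, * = accepting)

start=q0 accept=q0,q1 q0-x->q0 q0-y->q1 q1-x->q0 q1-y->q2 q2-x->q2 q2-y->q2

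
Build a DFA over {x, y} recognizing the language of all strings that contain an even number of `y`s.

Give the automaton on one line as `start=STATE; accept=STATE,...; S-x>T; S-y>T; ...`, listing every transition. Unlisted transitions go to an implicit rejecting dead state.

Keep the running count of `y`s modulo 2: each `y` advances along the cycle q0 → q1 → q0 while other symbols loop. Accept at q0.
        x   y  
>* q0   q0  q1 
   q1   q1  q0 
(> = start, * = accepting)

start=q0; accept=q0; q0-x>q0; q0-y>q1; q1-x>q1; q1-y>q0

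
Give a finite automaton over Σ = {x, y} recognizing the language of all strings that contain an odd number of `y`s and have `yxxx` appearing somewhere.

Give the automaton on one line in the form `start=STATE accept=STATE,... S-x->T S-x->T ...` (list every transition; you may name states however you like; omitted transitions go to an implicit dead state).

start=q0 accept=q6 q0-x->q0 q0-y->q1 q1-x->q2 q1-y->q3 q2-x->q4 q2-y->q3 q3-x->q5 q3-y->q1 q4-x->q6 q4-y->q3 q5-x->q7 q5-y->q1 q6-x->q6 q6-y->q8 q7-x->q8 q7-y->q1 q8-x->q8 q8-y->q6

Handle the two conditions separately and then intersect. One (2 states) tracks the count of `y`s modulo 2; the other (5 states) tracks whether and how much of `yxxx` has been seen. Each combined state is a pair, one component from each; accept when both components accept.
With 9 states:
        x   y  
>  q0   q0  q1 
   q1   q2  q3 
   q2   q4  q3 
   q3   q5  q1 
   q4   q6  q3 
   q5   q7  q1 
 * q6   q6  q8 
   q7   q8  q1 
   q8   q8  q6 
(> = start, * = accepting)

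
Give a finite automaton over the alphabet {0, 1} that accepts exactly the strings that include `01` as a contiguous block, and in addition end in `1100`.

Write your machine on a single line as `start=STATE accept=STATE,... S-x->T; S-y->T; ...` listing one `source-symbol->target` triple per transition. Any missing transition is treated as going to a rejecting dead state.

start=q0; accept=q5; q0-0->q1; q0-1->q0; q1-0->q1; q1-1->q2; q2-0->q1; q2-1->q3; q3-0->q4; q3-1->q3; q4-0->q5; q4-1->q2; q5-0->q1; q5-1->q2

Handle the two conditions separately and then intersect. One (3 states) tracks whether and how much of `01` has been seen; the other (5 states) tracks how much of the suffix `1100` has currently been matched. Each combined state is a pair, one component from each; accept when both components accept. Minimizing collapses redundant product states.
A 6-state machine:
        0   1  
>  q0   q1  q0 
   q1   q1  q2 
   q2   q1  q3 
   q3   q4  q3 
   q4   q5  q2 
 * q5   q1  q2 
(> = start, * = accepting)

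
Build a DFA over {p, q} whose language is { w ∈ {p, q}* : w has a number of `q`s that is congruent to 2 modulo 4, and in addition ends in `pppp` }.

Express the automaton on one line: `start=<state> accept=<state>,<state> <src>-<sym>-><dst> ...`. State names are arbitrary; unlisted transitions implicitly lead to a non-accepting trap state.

start=S0 accept=S7 S0-p->S0 S0-q->S1 S1-p->S1 S1-q->S2 S2-p->S3 S2-q->S4 S3-p->S5 S3-q->S4 S4-p->S4 S4-q->S0 S5-p->S6 S5-q->S4 S6-p->S7 S6-q->S4 S7-p->S7 S7-q->S4

Run two small machines in parallel and take their product. One (4 states) tracks the count of `q`s modulo 4; the other (5 states) tracks how much of the suffix `pppp` has currently been matched. Each combined state is a pair, one component from each; accept when both components accept. Equivalent product states are then merged.
        p   q  
>  S0   S0  S1 
   S1   S1  S2 
   S2   S3  S4 
   S3   S5  S4 
   S4   S4  S0 
   S5   S6  S4 
   S6   S7  S4 
 * S7   S7  S4 
(> = start, * = accepting)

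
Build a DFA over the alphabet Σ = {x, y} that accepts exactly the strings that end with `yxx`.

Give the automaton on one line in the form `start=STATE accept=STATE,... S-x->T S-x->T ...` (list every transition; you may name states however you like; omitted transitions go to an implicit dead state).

Remember how much of `yxx` the current input suffix matches. State S0 means no match yet; S1 means the last symbol is `y`; S2 means the last 2 symbols are `yx`; S3 means the last 3 symbols are `yxx`. Only S3 accepts. On a mismatch, fall back to the longest proper suffix that is still a prefix of `yxx`.
A 4-state machine:
        x   y  
>  S0   S0  S1 
   S1   S2  S1 
   S2   S3  S1 
 * S3   S0  S1 
(> = start, * = accepting)

start=S0 accept=S3 S0-x->S0 S0-y->S1 S1-x->S2 S1-y->S1 S2-x->S3 S2-y->S1 S3-x->S0 S3-y->S1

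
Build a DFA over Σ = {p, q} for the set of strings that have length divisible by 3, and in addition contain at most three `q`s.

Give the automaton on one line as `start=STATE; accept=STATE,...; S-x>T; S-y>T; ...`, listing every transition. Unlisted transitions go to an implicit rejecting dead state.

start=A; accept=A,G,H,I; A-p>B; A-q>C; B-p>D; B-q>E; C-p>E; C-q>F; D-p>A; D-q>G; E-p>G; E-q>H; F-p>H; F-q>I; G-p>C; G-q>J; H-p>J; H-q>K; I-p>K; I-q>L; J-p>F; J-q>M; K-p>M; K-q>N; L-p>N; L-q>N; M-p>I; M-q>O; N-p>O; N-q>O; O-p>L; O-q>L

Build one automaton per condition and run them in lockstep. One (3 states) tracks the input length modulo 3; the other (5 states) tracks the count of `q`s, saturating at 4. Each combined state is a pair, one component from each; accept when both components accept.
A 15-state machine:
       p  q 
>* A   B  C 
   B   D  E 
   C   E  F 
   D   A  G 
   E   G  H 
   F   H  I 
 * G   C  J 
 * H   J  K 
 * I   K  L 
   J   F  M 
   K   M  N 
   L   N  N 
   M   I  O 
   N   O  O 
   O   L  L 
(> = start, * = accepting)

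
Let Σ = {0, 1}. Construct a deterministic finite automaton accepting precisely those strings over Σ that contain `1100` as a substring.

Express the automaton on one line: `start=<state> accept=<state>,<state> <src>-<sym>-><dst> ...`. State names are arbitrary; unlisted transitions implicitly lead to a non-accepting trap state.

start=A accept=E A-0->A A-1->B B-0->A B-1->C C-0->D C-1->C D-0->E D-1->B E-0->E E-1->E

Track how much of `1100` has been matched so far: state A is no progress, E is the absorbing accept state reached once `1100` has occurred. Intermediate states record partial matches; on a mismatch, fall back to the longest reusable overlap.
With 5 states:
       0  1 
>  A   A  B 
   B   A  C 
   C   D  C 
   D   E  B 
 * E   E  E 
(> = start, * = accepting)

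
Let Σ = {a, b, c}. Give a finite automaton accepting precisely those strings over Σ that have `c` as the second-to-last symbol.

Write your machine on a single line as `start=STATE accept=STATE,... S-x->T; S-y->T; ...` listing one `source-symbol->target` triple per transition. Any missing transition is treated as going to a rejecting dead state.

A DFA must remember the last 2 symbols (since which symbol is second-to-last isn't known until the input ends). Use one state per possible window of the last ≤2 symbols; accept from those whose window starts with `c`.
          a    b    c  
>  q0     q1   q2   q3 
   q1     q4   q5   q6 
   q2     q7   q8   q9 
   q3    q10  q11  q12 
   q4     q4   q5   q6 
   q5     q7   q8   q9 
   q6    q10  q11  q12 
   q7     q4   q5   q6 
   q8     q7   q8   q9 
   q9    q10  q11  q12 
 * q10    q4   q5   q6 
 * q11    q7   q8   q9 
 * q12   q10  q11  q12 
(> = start, * = accepting)

start=q0; accept=q10,q11,q12; q0-a->q1; q0-b->q2; q0-c->q3; q1-a->q4; q1-b->q5; q1-c->q6; q2-a->q7; q2-b->q8; q2-c->q9; q3-a->q10; q3-b->q11; q3-c->q12; q4-a->q4; q4-b->q5; q4-c->q6; q5-a->q7; q5-b->q8; q5-c->q9; q6-a->q10; q6-b->q11; q6-c->q12; q7-a->q4; q7-b->q5; q7-c->q6; q8-a->q7; q8-b->q8; q8-c->q9; q9-a->q10; q9-b->q11; q9-c->q12; q10-a->q4; q10-b->q5; q10-c->q6; q11-a->q7; q11-b->q8; q11-c->q9; q12-a->q10; q12-b->q11; q12-c->q12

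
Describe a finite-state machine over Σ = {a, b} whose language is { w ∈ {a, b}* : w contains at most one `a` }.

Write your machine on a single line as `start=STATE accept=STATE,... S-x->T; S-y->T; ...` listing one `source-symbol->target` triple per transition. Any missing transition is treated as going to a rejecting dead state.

start=q0; accept=q0,q1; q0-a->q1; q0-b->q0; q1-a->q2; q1-b->q1; q2-a->q2; q2-b->q2

Count `a`s, saturating at 2: state q0 means no `a` yet, q1 means one `a` seen, q2 means more than one. Each `a` increments (capped at q2); other symbols loop. Accept from {q0, q1}.
3 states suffice.
        a   b  
>* q0   q1  q0 
 * q1   q2  q1 
   q2   q2  q2 
(> = start, * = accepting)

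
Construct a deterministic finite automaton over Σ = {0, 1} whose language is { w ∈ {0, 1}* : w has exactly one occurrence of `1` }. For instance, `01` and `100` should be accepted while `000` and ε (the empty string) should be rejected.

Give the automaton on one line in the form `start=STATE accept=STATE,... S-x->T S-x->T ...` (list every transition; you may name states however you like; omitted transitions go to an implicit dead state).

Only the number of `1`s matters, and only up to 2. Make a chain A → B → C advanced by each `1` (with C absorbing); every other symbol self-loops. The accepting set is {B}.
3 states suffice.
       0  1 
>  A   A  B 
 * B   B  C 
   C   C  C 
(> = start, * = accepting)

start=A accept=B A-0->A A-1->B B-0->B B-1->C C-0->C C-1->C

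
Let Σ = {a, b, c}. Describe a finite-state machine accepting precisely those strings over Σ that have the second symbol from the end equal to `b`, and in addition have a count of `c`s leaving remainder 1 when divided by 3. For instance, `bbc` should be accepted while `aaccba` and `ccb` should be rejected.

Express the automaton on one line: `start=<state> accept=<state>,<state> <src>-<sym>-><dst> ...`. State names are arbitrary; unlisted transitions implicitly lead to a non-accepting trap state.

start=q0 accept=q3,q6 q0-a->q0 q0-b->q1 q0-c->q2 q1-a->q0 q1-b->q1 q1-c->q3 q2-a->q2 q2-b->q4 q2-c->q5 q3-a->q2 q3-b->q4 q3-c->q5 q4-a->q3 q4-b->q6 q4-c->q5 q5-a->q5 q5-b->q5 q5-c->q0 q6-a->q3 q6-b->q6 q6-c->q5

Handle the two conditions separately and then intersect. The first has 13 states tracking the last 2 symbols read; the second has 3 states tracking the count of `c`s modulo 3. A product state is a pair (one from each), accepting exactly when both do. Equivalent product states are then merged.
A 7-state machine:
        a   b   c  
>  q0   q0  q1  q2 
   q1   q0  q1  q3 
   q2   q2  q4  q5 
 * q3   q2  q4  q5 
   q4   q3  q6  q5 
   q5   q5  q5  q0 
 * q6   q3  q6  q5 
(> = start, * = accepting)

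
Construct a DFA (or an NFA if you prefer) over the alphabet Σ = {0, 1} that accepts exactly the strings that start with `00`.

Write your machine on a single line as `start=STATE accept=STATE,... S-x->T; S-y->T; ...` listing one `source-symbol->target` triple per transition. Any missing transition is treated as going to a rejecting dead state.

Walk along `00` while the input agrees: from q0 take `0` to q1, and so on. Any deviation drops to the rejecting sink q3. Once q2 is reached the prefix is confirmed and every continuation is accepted.
        0   1  
>  q0   q1  q3 
   q1   q2  q3 
 * q2   q2  q2 
   q3   q3  q3 
(> = start, * = accepting)

start=q0; accept=q2; q0-0->q1; q0-1->q3; q1-0->q2; q1-1->q3; q2-0->q2; q2-1->q2; q3-0->q3; q3-1->q3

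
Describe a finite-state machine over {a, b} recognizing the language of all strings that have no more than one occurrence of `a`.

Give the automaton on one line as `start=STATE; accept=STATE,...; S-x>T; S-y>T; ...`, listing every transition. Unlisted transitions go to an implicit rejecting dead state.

start=S0; accept=S0,S1; S0-a>S1; S0-b>S0; S1-a>S2; S1-b>S1; S2-a>S2; S2-b>S2

Count `a`s, saturating at 2: state S0 means no `a` yet, S1 means one `a` seen, S2 means more than one. Each `a` increments (capped at S2); other symbols loop. Accept from {S0, S1}.
A 3-state machine:
        a   b  
>* S0   S1  S0 
 * S1   S2  S1 
   S2   S2  S2 
(> = start, * = accepting)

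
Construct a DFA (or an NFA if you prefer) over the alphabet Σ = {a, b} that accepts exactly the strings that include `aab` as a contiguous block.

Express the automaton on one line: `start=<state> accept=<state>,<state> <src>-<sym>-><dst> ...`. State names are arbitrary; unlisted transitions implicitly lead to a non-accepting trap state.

start=q0 accept=q3 q0-a->q1 q0-b->q0 q1-a->q2 q1-b->q0 q2-a->q2 q2-b->q3 q3-a->q3 q3-b->q3

Track how much of `aab` has been matched so far: state q0 is no progress, q3 is the absorbing accept state reached once `aab` has occurred. Intermediate states record partial matches; on a mismatch, fall back to the longest reusable overlap.
With 4 states:
        a   b  
>  q0   q1  q0 
   q1   q2  q0 
   q2   q2  q3 
 * q3   q3  q3 
(> = start, * = accepting)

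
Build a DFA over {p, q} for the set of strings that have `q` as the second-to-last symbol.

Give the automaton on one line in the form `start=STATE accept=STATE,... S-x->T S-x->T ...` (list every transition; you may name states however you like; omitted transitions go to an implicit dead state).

start=s0 accept=s5,s6 s0-p->s1 s0-q->s2 s1-p->s3 s1-q->s4 s2-p->s5 s2-q->s6 s3-p->s3 s3-q->s4 s4-p->s5 s4-q->s6 s5-p->s3 s5-q->s4 s6-p->s5 s6-q->s6

A DFA must remember the last 2 symbols (since which symbol is second-to-last isn't known until the input ends). Use one state per possible window of the last ≤2 symbols; accept from those whose window starts with `q`.
With 7 states:
        p   q  
>  s0   s1  s2 
   s1   s3  s4 
   s2   s5  s6 
   s3   s3  s4 
   s4   s5  s6 
 * s5   s3  s4 
 * s6   s5  s6 
(> = start, * = accepting)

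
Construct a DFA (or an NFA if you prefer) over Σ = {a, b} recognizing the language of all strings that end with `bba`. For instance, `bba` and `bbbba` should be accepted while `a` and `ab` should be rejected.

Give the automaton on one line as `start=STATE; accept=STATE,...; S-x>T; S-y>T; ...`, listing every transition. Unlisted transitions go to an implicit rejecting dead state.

start=s0; accept=s3; s0-a>s0; s0-b>s1; s1-a>s0; s1-b>s2; s2-a>s3; s2-b>s2; s3-a>s0; s3-b>s1

Let each state record the length of the longest suffix of the input read so far that is also a prefix of `bba`. s1 means the last symbol is `b`; s2 means the last 2 symbols are `bb`; s3 means the last 3 symbols are `bba`. Accept only at s3, where the string currently ends in `bba`.
A 4-state machine:
        a   b  
>  s0   s0  s1 
   s1   s0  s2 
   s2   s3  s2 
 * s3   s0  s1 
(> = start, * = accepting)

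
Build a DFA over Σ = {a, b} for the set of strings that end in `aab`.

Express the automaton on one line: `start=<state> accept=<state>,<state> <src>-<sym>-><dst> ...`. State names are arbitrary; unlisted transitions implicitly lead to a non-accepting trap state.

Remember how much of `aab` the current input suffix matches. State s0 means no match yet; s1 means the last symbol is `a`; s2 means the last 2 symbols are `aa`; s3 means the last 3 symbols are `aab`. Only s3 accepts. On a mismatch, fall back to the longest proper suffix that is still a prefix of `aab`.
        a   b  
>  s0   s1  s0 
   s1   s2  s0 
   s2   s2  s3 
 * s3   s1  s0 
(> = start, * = accepting)

start=s0 accept=s3 s0-a->s1 s0-b->s0 s1-a->s2 s1-b->s0 s2-a->s2 s2-b->s3 s3-a->s1 s3-b->s0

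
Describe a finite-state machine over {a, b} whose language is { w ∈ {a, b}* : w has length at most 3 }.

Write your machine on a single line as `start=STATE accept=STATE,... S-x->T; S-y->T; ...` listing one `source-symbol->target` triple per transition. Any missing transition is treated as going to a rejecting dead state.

start=q0; accept=q0,q1,q2,q3; q0-a->q1; q0-b->q1; q1-a->q2; q1-b->q2; q2-a->q3; q2-b->q3; q3-a->q4; q3-b->q4; q4-a->q4; q4-b->q4

We only need to distinguish lengths 0, 1, …, 3, and '>3'. Chain q0 → q1 → q2 → q3 → q4 on every symbol, with q4 looping. Accepting states: {q0, q1, q2, q3}.
With 5 states:
        a   b  
>* q0   q1  q1 
 * q1   q2  q2 
 * q2   q3  q3 
 * q3   q4  q4 
   q4   q4  q4 
(> = start, * = accepting)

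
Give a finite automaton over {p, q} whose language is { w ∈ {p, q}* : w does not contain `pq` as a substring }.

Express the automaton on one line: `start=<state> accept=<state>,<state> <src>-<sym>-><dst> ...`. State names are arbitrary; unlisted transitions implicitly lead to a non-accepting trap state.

start=S0 accept=S0,S1 S0-p->S1 S0-q->S0 S1-p->S1 S1-q->S2 S2-p->S2 S2-q->S2

This is the complement of 'contains `pq`'. Use the same substring-matching states — S0 through S2 holding how much of `pq` has just been matched — but flip the accepting set: everything except the trap S2 accepts.
3 states suffice.
        p   q  
>* S0   S1  S0 
 * S1   S1  S2 
   S2   S2  S2 
(> = start, * = accepting)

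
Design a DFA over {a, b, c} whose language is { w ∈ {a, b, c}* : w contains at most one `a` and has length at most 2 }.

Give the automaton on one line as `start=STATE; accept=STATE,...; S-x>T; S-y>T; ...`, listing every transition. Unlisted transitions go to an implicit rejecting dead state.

Build one automaton per condition and run them in lockstep. One (3 states) tracks the count of `a`s, saturating at 2; the other (4 states) tracks the input length, saturating at 3. Each combined state is a pair, one component from each; accept when both components accept. After merging equivalent states the machine shrinks.
A 5-state machine:
        a   b   c  
>* s0   s1  s2  s2 
 * s1   s3  s4  s4 
 * s2   s4  s4  s4 
   s3   s3  s3  s3 
 * s4   s3  s3  s3 
(> = start, * = accepting)

start=s0; accept=s0,s1,s2,s4; s0-a>s1; s0-b>s2; s0-c>s2; s1-a>s3; s1-b>s4; s1-c>s4; s2-a>s4; s2-b>s4; s2-c>s4; s3-a>s3; s3-b>s3; s3-c>s3; s4-a>s3; s4-b>s3; s4-c>s3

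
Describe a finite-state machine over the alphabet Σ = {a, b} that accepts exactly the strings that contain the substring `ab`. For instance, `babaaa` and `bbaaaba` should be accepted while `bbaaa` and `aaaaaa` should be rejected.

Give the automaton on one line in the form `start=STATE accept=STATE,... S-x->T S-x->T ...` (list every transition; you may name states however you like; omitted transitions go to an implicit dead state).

start=s0 accept=s2 s0-a->s1 s0-b->s0 s1-a->s1 s1-b->s2 s2-a->s2 s2-b->s2

States s0..s1 record the length of the longest prefix of `ab` that matches the current input suffix. Reaching s2 means `ab` has been seen, and we stay there forever. Accept from s2.
3 states suffice.
        a   b  
>  s0   s1  s0 
   s1   s1  s2 
 * s2   s2  s2 
(> = start, * = accepting)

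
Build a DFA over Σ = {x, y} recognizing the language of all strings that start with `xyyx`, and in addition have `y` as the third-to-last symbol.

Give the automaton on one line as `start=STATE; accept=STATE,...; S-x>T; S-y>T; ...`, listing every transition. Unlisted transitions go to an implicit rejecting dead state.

Run two small machines in parallel and take their product. The first has 6 states tracking whether the input so far still matches the prefix `xyyx`; the second has 15 states tracking the last 3 symbols read. A product state is a pair (one from each), accepting exactly when both do. After merging equivalent states the machine shrinks.
          x    y  
>  q0     q1   q2 
   q1     q2   q3 
   q2     q2   q2 
   q3     q2   q4 
   q4     q5   q2 
 * q5     q6   q7 
 * q6     q8   q9 
 * q7    q10  q11 
   q8     q8   q9 
   q9    q10  q11 
   q10    q6   q7 
   q11    q5  q12 
 * q12    q5  q12 
(> = start, * = accepting)

start=q0; accept=q5,q6,q7,q12; q0-x>q1; q0-y>q2; q1-x>q2; q1-y>q3; q2-x>q2; q2-y>q2; q3-x>q2; q3-y>q4; q4-x>q5; q4-y>q2; q5-x>q6; q5-y>q7; q6-x>q8; q6-y>q9; q7-x>q10; q7-y>q11; q8-x>q8; q8-y>q9; q9-x>q10; q9-y>q11; q10-x>q6; q10-y>q7; q11-x>q5; q11-y>q12; q12-x>q5; q12-y>q12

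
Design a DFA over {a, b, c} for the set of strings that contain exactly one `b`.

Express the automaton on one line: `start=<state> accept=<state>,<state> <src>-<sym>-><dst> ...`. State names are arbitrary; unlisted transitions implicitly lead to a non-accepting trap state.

Only the number of `b`s matters, and only up to 2. Make a chain S0 → S1 → S2 advanced by each `b` (with S2 absorbing); every other symbol self-loops. The accepting set is {S1}.
A 3-state machine:
        a   b   c  
>  S0   S0  S1  S0 
 * S1   S1  S2  S1 
   S2   S2  S2  S2 
(> = start, * = accepting)

start=S0 accept=S1 S0-a->S0 S0-b->S1 S0-c->S0 S1-a->S1 S1-b->S2 S1-c->S1 S2-a->S2 S2-b->S2 S2-c->S2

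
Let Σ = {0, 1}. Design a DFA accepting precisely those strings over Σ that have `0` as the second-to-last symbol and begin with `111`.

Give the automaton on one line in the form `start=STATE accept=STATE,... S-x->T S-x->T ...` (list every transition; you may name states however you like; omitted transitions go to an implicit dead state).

Build one automaton per condition and run them in lockstep. The first has 7 states tracking the last 2 symbols read; the second has 5 states tracking whether the input so far still matches the prefix `111`. A product state is a pair (one from each), accepting exactly when both do.
A 12-state machine:
          0    1  
>  s0     s1   s2 
   s1     s3   s4 
   s2     s5   s6 
   s3     s3   s4 
   s4     s5   s7 
   s5     s3   s4 
   s6     s5   s8 
   s7     s5   s7 
   s8     s9   s8 
   s9    s10  s11 
 * s10   s10  s11 
 * s11    s9   s8 
(> = start, * = accepting)

start=s0 accept=s10,s11 s0-0->s1 s0-1->s2 s1-0->s3 s1-1->s4 s2-0->s5 s2-1->s6 s3-0->s3 s3-1->s4 s4-0->s5 s4-1->s7 s5-0->s3 s5-1->s4 s6-0->s5 s6-1->s8 s7-0->s5 s7-1->s7 s8-0->s9 s8-1->s8 s9-0->s10 s9-1->s11 s10-0->s10 s10-1->s11 s11-0->s9 s11-1->s8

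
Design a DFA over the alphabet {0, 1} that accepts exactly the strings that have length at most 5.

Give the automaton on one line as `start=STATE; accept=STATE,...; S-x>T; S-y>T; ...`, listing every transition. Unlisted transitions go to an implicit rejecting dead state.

Count input length up to 6: every symbol moves from s0 toward s6, which means 'more than 5' and absorbs. Accept from {s0, s1, s2, s3, s4, s5}.
        0   1  
>* s0   s1  s1 
 * s1   s2  s2 
 * s2   s3  s3 
 * s3   s4  s4 
 * s4   s5  s5 
 * s5   s6  s6 
   s6   s6  s6 
(> = start, * = accepting)

start=s0; accept=s0,s1,s2,s3,s4,s5; s0-0>s1; s0-1>s1; s1-0>s2; s1-1>s2; s2-0>s3; s2-1>s3; s3-0>s4; s3-1>s4; s4-0>s5; s4-1>s5; s5-0>s6; s5-1>s6; s6-0>s6; s6-1>s6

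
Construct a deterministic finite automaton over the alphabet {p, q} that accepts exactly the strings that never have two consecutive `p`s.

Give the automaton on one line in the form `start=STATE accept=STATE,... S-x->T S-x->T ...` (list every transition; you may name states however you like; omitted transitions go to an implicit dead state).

start=S0 accept=S0,S1 S0-p->S1 S0-q->S0 S1-p->S2 S1-q->S0 S2-p->S2 S2-q->S2

Track partial matches of the forbidden pattern `pp`. State S2 is a dead state reached once `pp` has occurred; every other state accepts. S0 means no part of `pp` is currently matched.
With 3 states:
        p   q  
>* S0   S1  S0 
 * S1   S2  S0 
   S2   S2  S2 
(> = start, * = accepting)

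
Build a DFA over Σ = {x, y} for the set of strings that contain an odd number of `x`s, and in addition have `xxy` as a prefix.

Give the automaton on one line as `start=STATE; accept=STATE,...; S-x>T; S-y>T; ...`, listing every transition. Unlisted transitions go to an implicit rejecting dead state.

start=q0; accept=q5; q0-x>q1; q0-y>q2; q1-x>q3; q1-y>q2; q2-x>q2; q2-y>q2; q3-x>q2; q3-y>q4; q4-x>q5; q4-y>q4; q5-x>q4; q5-y>q5

Run two small machines in parallel and take their product. One (2 states) tracks the count of `x`s modulo 2; the other (5 states) tracks whether the input so far still matches the prefix `xxy`. Each combined state is a pair, one component from each; accept when both components accept. Minimizing collapses redundant product states.
        x   y  
>  q0   q1  q2 
   q1   q3  q2 
   q2   q2  q2 
   q3   q2  q4 
   q4   q5  q4 
 * q5   q4  q5 
(> = start, * = accepting)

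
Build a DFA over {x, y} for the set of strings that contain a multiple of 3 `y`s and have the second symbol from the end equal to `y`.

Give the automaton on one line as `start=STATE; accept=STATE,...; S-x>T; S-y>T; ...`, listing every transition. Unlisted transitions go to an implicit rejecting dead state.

start=A; accept=E,G; A-x>A; A-y>B; B-x>B; B-y>C; C-x>D; C-y>E; D-x>D; D-y>F; E-x>G; E-y>B; F-x>G; F-y>B; G-x>A; G-y>B

Handle the two conditions separately and then intersect. The first has 3 states tracking the count of `y`s modulo 3; the second has 7 states tracking the last 2 symbols read. A product state is a pair (one from each), accepting exactly when both do. Equivalent product states are then merged.
A 7-state machine:
       x  y 
>  A   A  B 
   B   B  C 
   C   D  E 
   D   D  F 
 * E   G  B 
   F   G  B 
 * G   A  B 
(> = start, * = accepting)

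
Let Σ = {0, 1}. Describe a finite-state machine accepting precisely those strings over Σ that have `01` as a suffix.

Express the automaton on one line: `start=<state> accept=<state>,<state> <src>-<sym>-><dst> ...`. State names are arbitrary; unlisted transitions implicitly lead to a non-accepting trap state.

start=q0 accept=q2 q0-0->q1 q0-1->q0 q1-0->q1 q1-1->q2 q2-0->q1 q2-1->q0

Let each state record the length of the longest suffix of the input read so far that is also a prefix of `01`. q1 means the last symbol is `0`; q2 means the last 2 symbols are `01`. Accept only at q2, where the string currently ends in `01`.
A 3-state machine:
        0   1  
>  q0   q1  q0 
   q1   q1  q2 
 * q2   q1  q0 
(> = start, * = accepting)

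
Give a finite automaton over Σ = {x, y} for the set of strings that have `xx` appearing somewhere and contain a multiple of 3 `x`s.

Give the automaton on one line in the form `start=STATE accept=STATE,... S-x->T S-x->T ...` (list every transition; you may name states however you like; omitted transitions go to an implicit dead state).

start=A accept=E A-x->B A-y->A B-x->C B-y->D C-x->E C-y->C D-x->F D-y->D E-x->G E-y->E F-x->E F-y->H G-x->C G-y->G H-x->I H-y->H I-x->G I-y->A

Run two small machines in parallel and take their product. The first has 3 states tracking whether and how much of `xx` has been seen; the second has 3 states tracking the count of `x`s modulo 3. A product state is a pair (one from each), accepting exactly when both do.
9 states suffice.
       x  y 
>  A   B  A 
   B   C  D 
   C   E  C 
   D   F  D 
 * E   G  E 
   F   E  H 
   G   C  G 
   H   I  H 
   I   G  A 
(> = start, * = accepting)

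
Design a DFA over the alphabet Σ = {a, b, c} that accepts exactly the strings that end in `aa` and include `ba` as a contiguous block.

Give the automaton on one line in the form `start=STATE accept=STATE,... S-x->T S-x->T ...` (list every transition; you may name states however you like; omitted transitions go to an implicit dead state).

Handle the two conditions separately and then intersect. The first has 3 states tracking how much of the suffix `aa` has currently been matched; the second has 3 states tracking whether and how much of `ba` has been seen. A product state is a pair (one from each), accepting exactly when both do. After merging equivalent states the machine shrinks.
With 5 states:
        a   b   c  
>  q0   q0  q1  q0 
   q1   q2  q1  q0 
   q2   q3  q4  q4 
 * q3   q3  q4  q4 
   q4   q2  q4  q4 
(> = start, * = accepting)

start=q0 accept=q3 q0-a->q0 q0-b->q1 q0-c->q0 q1-a->q2 q1-b->q1 q1-c->q0 q2-a->q3 q2-b->q4 q2-c->q4 q3-a->q3 q3-b->q4 q3-c->q4 q4-a->q2 q4-b->q4 q4-c->q4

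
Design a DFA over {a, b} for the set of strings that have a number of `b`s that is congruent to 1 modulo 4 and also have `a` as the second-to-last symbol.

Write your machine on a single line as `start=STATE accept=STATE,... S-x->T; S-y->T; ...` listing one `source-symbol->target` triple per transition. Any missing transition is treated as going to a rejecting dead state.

Run two small machines in parallel and take their product. One (4 states) tracks the count of `b`s modulo 4; the other (7 states) tracks the last 2 symbols read. Each combined state is a pair, one component from each; accept when both components accept. Equivalent product states are then merged.
8 states suffice.
        a   b  
>  s0   s1  s2 
   s1   s1  s3 
   s2   s4  s5 
 * s3   s4  s5 
   s4   s6  s5 
   s5   s5  s7 
 * s6   s6  s5 
   s7   s7  s0 
(> = start, * = accepting)

start=s0; accept=s3,s6; s0-a->s1; s0-b->s2; s1-a->s1; s1-b->s3; s2-a->s4; s2-b->s5; s3-a->s4; s3-b->s5; s4-a->s6; s4-b->s5; s5-a->s5; s5-b->s7; s6-a->s6; s6-b->s5; s7-a->s7; s7-b->s0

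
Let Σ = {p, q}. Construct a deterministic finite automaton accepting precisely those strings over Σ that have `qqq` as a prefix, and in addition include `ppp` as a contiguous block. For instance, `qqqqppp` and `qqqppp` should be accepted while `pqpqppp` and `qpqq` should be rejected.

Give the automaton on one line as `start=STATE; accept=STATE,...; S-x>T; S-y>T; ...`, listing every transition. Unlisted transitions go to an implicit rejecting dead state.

Handle the two conditions separately and then intersect. One (5 states) tracks whether the input so far still matches the prefix `qqq`; the other (4 states) tracks whether and how much of `ppp` has been seen. Each combined state is a pair, one component from each; accept when both components accept. Equivalent product states are then merged.
An 8-state machine:
       p  q 
>  A   B  C 
   B   B  B 
   C   B  D 
   D   B  E 
   E   F  E 
   F   G  E 
   G   H  E 
 * H   H  H 
(> = start, * = accepting)

start=A; accept=H; A-p>B; A-q>C; B-p>B; B-q>B; C-p>B; C-q>D; D-p>B; D-q>E; E-p>F; E-q>E; F-p>G; F-q>E; G-p>H; G-q>E; H-p>H; H-q>H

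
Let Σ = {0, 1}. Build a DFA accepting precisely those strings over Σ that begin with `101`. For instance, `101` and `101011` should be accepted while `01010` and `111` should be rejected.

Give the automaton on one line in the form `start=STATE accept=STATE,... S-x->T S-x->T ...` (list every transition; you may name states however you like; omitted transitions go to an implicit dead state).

start=A accept=D A-0->E A-1->B B-0->C B-1->E C-0->E C-1->D D-0->D D-1->D E-0->E E-1->E

Walk along `101` while the input agrees: from A take `1` to B, and so on. Any deviation drops to the rejecting sink E. Once D is reached the prefix is confirmed and every continuation is accepted.
A 5-state machine:
       0  1 
>  A   E  B 
   B   C  E 
   C   E  D 
 * D   D  D 
   E   E  E 
(> = start, * = accepting)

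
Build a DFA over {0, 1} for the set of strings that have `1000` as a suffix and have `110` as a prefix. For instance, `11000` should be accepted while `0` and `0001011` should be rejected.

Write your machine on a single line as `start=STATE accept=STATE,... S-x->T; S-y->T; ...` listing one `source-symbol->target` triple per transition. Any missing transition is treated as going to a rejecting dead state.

Run two small machines in parallel and take their product. The first has 5 states tracking how much of the suffix `1000` has currently been matched; the second has 5 states tracking whether the input so far still matches the prefix `110`. A product state is a pair (one from each), accepting exactly when both do.
A 13-state machine:
          0    1  
>  s0     s1   s2 
   s1     s1   s3 
   s2     s4   s5 
   s3     s4   s3 
   s4     s6   s3 
   s5     s7   s3 
   s6     s8   s3 
   s7     s9  s10 
   s8     s1   s3 
   s9    s11  s10 
   s10    s7  s10 
 * s11   s12  s10 
   s12   s12  s10 
(> = start, * = accepting)

start=s0; accept=s11; s0-0->s1; s0-1->s2; s1-0->s1; s1-1->s3; s2-0->s4; s2-1->s5; s3-0->s4; s3-1->s3; s4-0->s6; s4-1->s3; s5-0->s7; s5-1->s3; s6-0->s8; s6-1->s3; s7-0->s9; s7-1->s10; s8-0->s1; s8-1->s3; s9-0->s11; s9-1->s10; s10-0->s7; s10-1->s10; s11-0->s12; s11-1->s10; s12-0->s12; s12-1->s10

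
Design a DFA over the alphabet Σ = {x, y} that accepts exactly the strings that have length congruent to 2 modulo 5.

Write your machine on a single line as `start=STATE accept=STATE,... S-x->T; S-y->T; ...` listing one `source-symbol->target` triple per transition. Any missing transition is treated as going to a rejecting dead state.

Only the length mod 5 matters, so use a 5-cycle: from any state, every input symbol moves to the next state, wrapping s4 back to s0. Mark s2 accepting.
5 states suffice.
        x   y  
>  s0   s1  s1 
   s1   s2  s2 
 * s2   s3  s3 
   s3   s4  s4 
   s4   s0  s0 
(> = start, * = accepting)

start=s0; accept=s2; s0-x->s1; s0-y->s1; s1-x->s2; s1-y->s2; s2-x->s3; s2-y->s3; s3-x->s4; s3-y->s4; s4-x->s0; s4-y->s0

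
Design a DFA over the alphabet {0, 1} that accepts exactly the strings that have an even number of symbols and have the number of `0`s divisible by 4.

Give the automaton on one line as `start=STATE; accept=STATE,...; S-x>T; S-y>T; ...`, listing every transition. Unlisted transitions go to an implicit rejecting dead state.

start=S0; accept=S0; S0-0>S1; S0-1>S2; S1-0>S3; S1-1>S4; S2-0>S4; S2-1>S0; S3-0>S5; S3-1>S6; S4-0>S6; S4-1>S1; S5-0>S0; S5-1>S7; S6-0>S7; S6-1>S3; S7-0>S2; S7-1>S5

Run two small machines in parallel and take their product. One (2 states) tracks the input length modulo 2; the other (4 states) tracks the count of `0`s modulo 4. Each combined state is a pair, one component from each; accept when both components accept.
An 8-state machine:
        0   1  
>* S0   S1  S2 
   S1   S3  S4 
   S2   S4  S0 
   S3   S5  S6 
   S4   S6  S1 
   S5   S0  S7 
   S6   S7  S3 
   S7   S2  S5 
(> = start, * = accepting)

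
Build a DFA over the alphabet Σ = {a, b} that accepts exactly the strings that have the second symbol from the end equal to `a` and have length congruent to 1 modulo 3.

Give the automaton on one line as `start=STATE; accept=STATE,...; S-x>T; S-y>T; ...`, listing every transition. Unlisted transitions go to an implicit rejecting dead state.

start=S0; accept=S11,S12; S0-a>S1; S0-b>S2; S1-a>S3; S1-b>S4; S2-a>S5; S2-b>S6; S3-a>S7; S3-b>S8; S4-a>S9; S4-b>S10; S5-a>S7; S5-b>S8; S6-a>S9; S6-b>S10; S7-a>S11; S7-b>S12; S8-a>S13; S8-b>S14; S9-a>S11; S9-b>S12; S10-a>S13; S10-b>S14; S11-a>S3; S11-b>S4; S12-a>S5; S12-b>S6; S13-a>S3; S13-b>S4; S14-a>S5; S14-b>S6

Build one automaton per condition and run them in lockstep. One (7 states) tracks the last 2 symbols read; the other (3 states) tracks the input length modulo 3. Each combined state is a pair, one component from each; accept when both components accept.
          a    b  
>  S0     S1   S2 
   S1     S3   S4 
   S2     S5   S6 
   S3     S7   S8 
   S4     S9  S10 
   S5     S7   S8 
   S6     S9  S10 
   S7    S11  S12 
   S8    S13  S14 
   S9    S11  S12 
   S10   S13  S14 
 * S11    S3   S4 
 * S12    S5   S6 
   S13    S3   S4 
   S14    S5   S6 
(> = start, * = accepting)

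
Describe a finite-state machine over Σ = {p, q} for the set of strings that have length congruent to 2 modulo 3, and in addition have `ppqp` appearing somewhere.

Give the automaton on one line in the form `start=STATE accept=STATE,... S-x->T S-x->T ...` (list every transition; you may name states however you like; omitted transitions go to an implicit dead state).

start=A accept=N A-p->B A-q->C B-p->D B-q->E C-p->F C-q->E D-p->G D-q->H E-p->I E-q->A F-p->G F-q->A G-p->J G-q->K H-p->L H-q->C I-p->J I-q->C J-p->D J-q->M K-p->N K-q->E L-p->N L-q->N M-p->O M-q->A N-p->O N-q->O O-p->L O-q->L

Run two small machines in parallel and take their product. One (3 states) tracks the input length modulo 3; the other (5 states) tracks whether and how much of `ppqp` has been seen. Each combined state is a pair, one component from each; accept when both components accept.
15 states suffice.
       p  q 
>  A   B  C 
   B   D  E 
   C   F  E 
   D   G  H 
   E   I  A 
   F   G  A 
   G   J  K 
   H   L  C 
   I   J  C 
   J   D  M 
   K   N  E 
   L   N  N 
   M   O  A 
 * N   O  O 
   O   L  L 
(> = start, * = accepting)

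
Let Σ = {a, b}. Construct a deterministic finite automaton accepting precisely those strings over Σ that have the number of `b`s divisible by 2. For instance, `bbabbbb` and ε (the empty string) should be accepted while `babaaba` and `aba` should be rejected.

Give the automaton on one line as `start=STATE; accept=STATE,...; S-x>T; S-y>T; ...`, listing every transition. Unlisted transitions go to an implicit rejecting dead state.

start=S0; accept=S0; S0-a>S0; S0-b>S1; S1-a>S1; S1-b>S0

The only thing that matters is how many `b`s have appeared, reduced mod 2. Use one state per residue: S0 for 0, …, S1 for 1. Reading `b` moves to the next residue; anything else stays put. S0 is accepting.
2 states suffice.
        a   b  
>* S0   S0  S1 
   S1   S1  S0 
(> = start, * = accepting)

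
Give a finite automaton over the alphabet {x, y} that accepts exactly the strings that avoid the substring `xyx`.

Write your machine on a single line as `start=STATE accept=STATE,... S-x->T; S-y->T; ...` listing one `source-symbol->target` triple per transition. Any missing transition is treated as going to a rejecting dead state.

start=A; accept=A,B,C; A-x->B; A-y->A; B-x->B; B-y->C; C-x->D; C-y->A; D-x->D; D-y->D

This is the complement of 'contains `xyx`'. Use the same substring-matching states — A through D holding how much of `xyx` has just been matched — but flip the accepting set: everything except the trap D accepts.
       x  y 
>* A   B  A 
 * B   B  C 
 * C   D  A 
   D   D  D 
(> = start, * = accepting)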